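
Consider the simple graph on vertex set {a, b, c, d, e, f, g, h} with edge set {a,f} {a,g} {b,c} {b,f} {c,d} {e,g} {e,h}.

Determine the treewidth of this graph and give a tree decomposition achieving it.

Treewidth 1.
Bags: B1 = {c, d}  B2 = {b, c}  B3 = {b, f}  B4 = {a, f}  B5 = {a, g}  B6 = {e, g}  B7 = {e, h}
Tree: B1–B2, B2–B3, B3–B4, B4–B5, B5–B6, B6–B7

The largest bag has 2 vertices, giving width 1; this decomposition certifies tw(G) ≤ 1. Since G has at least one edge (e.g. d–c), it is not an edgeless graph, so tw(G) ≥ 1. Combining the bounds, tw(G) = 1.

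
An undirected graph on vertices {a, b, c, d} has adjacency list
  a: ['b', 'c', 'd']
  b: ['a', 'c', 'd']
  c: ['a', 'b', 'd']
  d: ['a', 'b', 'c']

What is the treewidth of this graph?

3

A width-3 tree decomposition is:
Bags: B1 = {a, b, c, d}
Tree: (single bag)
With just one bag of size 4, the width is 4 − 1 = 3, so tw(G) ≤ 3. Conversely, {a, b, c, d} is a clique of size 4, and the vertices of any clique must share a bag in every tree decomposition; so some bag has ≥ 4 vertices and tw(G) ≥ 3. Hence tw(G) = 3 exactly.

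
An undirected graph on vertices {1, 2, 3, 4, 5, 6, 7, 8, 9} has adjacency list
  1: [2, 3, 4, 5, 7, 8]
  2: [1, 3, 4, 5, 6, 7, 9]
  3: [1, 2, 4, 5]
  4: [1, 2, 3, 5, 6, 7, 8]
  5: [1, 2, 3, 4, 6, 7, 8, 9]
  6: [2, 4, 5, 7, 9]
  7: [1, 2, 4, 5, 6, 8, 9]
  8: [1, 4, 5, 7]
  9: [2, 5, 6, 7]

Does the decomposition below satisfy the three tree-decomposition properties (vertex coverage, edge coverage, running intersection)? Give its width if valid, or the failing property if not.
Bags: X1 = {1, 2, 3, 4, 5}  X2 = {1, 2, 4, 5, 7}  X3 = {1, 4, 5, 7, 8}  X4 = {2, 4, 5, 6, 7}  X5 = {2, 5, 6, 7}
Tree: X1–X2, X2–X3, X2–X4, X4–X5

A tree decomposition must satisfy three properties: every vertex lies in some bag; for every edge, both endpoints lie together in some bag; and for every vertex, the bags containing it form a connected subtree. Here vertex 9 appears in no bag, so the decomposition is invalid.

No — vertex 9 appears in no bag.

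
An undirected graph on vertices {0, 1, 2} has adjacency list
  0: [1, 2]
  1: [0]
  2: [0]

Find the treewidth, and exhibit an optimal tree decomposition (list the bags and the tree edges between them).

Treewidth 1.
Bags: B1 = {0, 1}  B2 = {0, 2}
Tree: B1–B2

The largest bag has 2 vertices, giving width 1; this decomposition certifies tw(G) ≤ 1. Since G has at least one edge (e.g. 1–0), it is not an edgeless graph, so tw(G) ≥ 1. The upper and lower bounds meet at 1, so that is the treewidth.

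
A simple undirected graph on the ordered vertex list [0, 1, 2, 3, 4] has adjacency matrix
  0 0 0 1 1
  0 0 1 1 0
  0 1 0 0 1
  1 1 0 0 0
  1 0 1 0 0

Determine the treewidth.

A width-2 tree decomposition is:
Bags: B1 = {1, 2, 3}  B2 = {2, 3, 4}  B3 = {0, 3, 4}
Tree: B1–B2, B2–B3
Each bag holds 3 vertices, so the decomposition has width 2, which upper-bounds the treewidth. For the lower bound, G contains the cycle 3–1–2–4–0–3, so G is not a forest; only forests have treewidth ≤ 1, hence tw(G) ≥ 2. Therefore the treewidth is 2.

2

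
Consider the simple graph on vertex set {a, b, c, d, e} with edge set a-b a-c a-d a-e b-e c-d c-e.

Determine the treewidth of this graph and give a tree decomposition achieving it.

Treewidth 2.
One optimal decomposition is:
Bags: B1 = {a, c, e}  B2 = {a, b, e}  B3 = {a, c, d}
Tree: B1–B2, B1–B3

The largest bag has 3 vertices, giving width 2; this decomposition certifies tw(G) ≤ 2. For the lower bound, the 3 vertices {a, c, d} are pairwise adjacent, and any tree decomposition puts a clique entirely inside one bag — forcing width ≥ 2. Hence tw(G) = 2 exactly.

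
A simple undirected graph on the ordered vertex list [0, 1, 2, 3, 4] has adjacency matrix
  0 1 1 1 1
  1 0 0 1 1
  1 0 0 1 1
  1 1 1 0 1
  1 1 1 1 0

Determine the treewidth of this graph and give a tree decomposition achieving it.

Each bag holds 4 vertices, so the decomposition has width 3, which upper-bounds the treewidth. On the other hand G contains the 4-clique {0, 1, 3, 4}. A clique must lie in a single bag of any decomposition, so no decomposition can have width below 3. The upper and lower bounds meet at 3, so that is the treewidth.

Treewidth 3.
One such decomposition:
Bags: B1 = {0, 2, 3, 4}  B2 = {0, 1, 3, 4}
Tree: B1–B2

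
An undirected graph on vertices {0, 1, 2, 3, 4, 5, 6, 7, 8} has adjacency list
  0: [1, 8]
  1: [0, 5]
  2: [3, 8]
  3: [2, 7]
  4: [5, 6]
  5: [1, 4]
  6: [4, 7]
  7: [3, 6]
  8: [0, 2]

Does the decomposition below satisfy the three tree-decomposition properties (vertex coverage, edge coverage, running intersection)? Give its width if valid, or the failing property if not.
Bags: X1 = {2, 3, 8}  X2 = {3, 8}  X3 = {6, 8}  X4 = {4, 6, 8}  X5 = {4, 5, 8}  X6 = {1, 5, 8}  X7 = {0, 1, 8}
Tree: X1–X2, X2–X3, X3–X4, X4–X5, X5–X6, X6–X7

No — vertex 7 appears in no bag.

A tree decomposition must satisfy three properties: every vertex lies in some bag; for every edge, both endpoints lie together in some bag; and for every vertex, the bags containing it form a connected subtree. Here vertex 7 appears in no bag, so the decomposition is invalid.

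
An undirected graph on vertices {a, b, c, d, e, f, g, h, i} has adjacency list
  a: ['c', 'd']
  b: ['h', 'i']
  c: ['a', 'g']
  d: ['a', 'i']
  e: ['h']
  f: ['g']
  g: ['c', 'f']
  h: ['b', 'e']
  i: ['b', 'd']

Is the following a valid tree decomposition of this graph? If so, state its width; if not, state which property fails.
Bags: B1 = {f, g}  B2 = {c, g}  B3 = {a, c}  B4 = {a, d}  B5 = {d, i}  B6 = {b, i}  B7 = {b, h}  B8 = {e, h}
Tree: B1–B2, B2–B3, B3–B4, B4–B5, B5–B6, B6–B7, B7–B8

Yes; width 1.

Every vertex of G appears in some bag (union = {a, b, c, d, e, f, g, h, i}); every edge is covered by a bag; and for each vertex v the set of bags containing v is connected in the bag tree. The decomposition is therefore valid. The largest bag has 2 vertices, so the width is 1.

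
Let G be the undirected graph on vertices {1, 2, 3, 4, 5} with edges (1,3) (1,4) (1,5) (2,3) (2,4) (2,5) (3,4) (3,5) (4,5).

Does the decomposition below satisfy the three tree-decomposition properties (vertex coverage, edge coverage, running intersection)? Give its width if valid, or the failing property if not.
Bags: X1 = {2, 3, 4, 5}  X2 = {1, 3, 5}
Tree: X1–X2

A tree decomposition must satisfy three properties: every vertex lies in some bag; for every edge, both endpoints lie together in some bag; and for every vertex, the bags containing it form a connected subtree. Here edge (4,1) lies in no bag, so the decomposition is invalid.

No — edge (4,1) lies in no bag.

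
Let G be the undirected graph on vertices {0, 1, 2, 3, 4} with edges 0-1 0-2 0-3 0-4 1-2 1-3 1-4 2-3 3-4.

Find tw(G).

A width-3 tree decomposition is:
Bags: B1 = {0, 1, 2, 3}  B2 = {0, 1, 3, 4}
Tree: B1–B2
Every bag has size at most 4, so the width is 4 − 1 = 3 and tw(G) ≤ 3. On the other hand G contains the 4-clique {0, 1, 2, 3}. A clique must lie in a single bag of any decomposition, so no decomposition can have width below 3. The upper and lower bounds meet at 3, so that is the treewidth.

3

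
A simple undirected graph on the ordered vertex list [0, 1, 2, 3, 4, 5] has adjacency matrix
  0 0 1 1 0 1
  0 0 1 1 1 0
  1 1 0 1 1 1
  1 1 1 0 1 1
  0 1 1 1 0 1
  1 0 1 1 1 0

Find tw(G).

A width-3 tree decomposition is:
Bags: B1 = {0, 2, 3, 5}  B2 = {2, 3, 4, 5}  B3 = {1, 2, 3, 4}
Tree: B1–B2, B2–B3
The largest bag has 4 vertices, giving width 3; this decomposition certifies tw(G) ≤ 3. For the lower bound, the 4 vertices {0, 2, 3, 5} are pairwise adjacent, and any tree decomposition puts a clique entirely inside one bag — forcing width ≥ 3. Therefore the treewidth is 3.

3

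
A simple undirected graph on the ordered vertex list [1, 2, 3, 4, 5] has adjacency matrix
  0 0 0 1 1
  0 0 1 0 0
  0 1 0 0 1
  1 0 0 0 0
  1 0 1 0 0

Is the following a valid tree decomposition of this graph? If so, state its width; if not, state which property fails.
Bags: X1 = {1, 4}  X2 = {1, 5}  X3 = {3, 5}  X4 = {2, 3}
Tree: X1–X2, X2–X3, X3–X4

Every vertex of G appears in some bag (union = {1, 2, 3, 4, 5}); every edge is covered by a bag; and for each vertex v the set of bags containing v is connected in the bag tree. The decomposition is therefore valid. The largest bag has 2 vertices, so the width is 1.

Yes; width 1.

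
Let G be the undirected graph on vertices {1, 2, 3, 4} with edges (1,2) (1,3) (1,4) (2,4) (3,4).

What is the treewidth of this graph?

2

A width-2 tree decomposition is:
Bags: B1 = {1, 2, 4}  B2 = {1, 3, 4}
Tree: B1–B2
Every bag has size at most 3, so the width is 3 − 1 = 2 and tw(G) ≤ 2. On the other hand G contains the 3-clique {1, 2, 4}. A clique must lie in a single bag of any decomposition, so no decomposition can have width below 2. Therefore the treewidth is 2.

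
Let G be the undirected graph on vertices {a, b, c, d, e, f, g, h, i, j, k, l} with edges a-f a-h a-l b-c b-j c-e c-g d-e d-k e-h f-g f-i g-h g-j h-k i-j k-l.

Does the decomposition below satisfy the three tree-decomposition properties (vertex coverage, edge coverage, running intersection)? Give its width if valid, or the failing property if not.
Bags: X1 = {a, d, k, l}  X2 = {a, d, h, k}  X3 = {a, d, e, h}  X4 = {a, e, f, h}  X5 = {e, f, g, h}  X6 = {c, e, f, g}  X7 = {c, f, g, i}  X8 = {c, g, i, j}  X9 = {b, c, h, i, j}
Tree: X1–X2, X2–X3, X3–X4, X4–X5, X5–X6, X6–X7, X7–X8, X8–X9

No — bags containing vertex h are not connected in the tree.

A tree decomposition must satisfy three properties: every vertex lies in some bag; for every edge, both endpoints lie together in some bag; and for every vertex, the bags containing it form a connected subtree. Here bags containing vertex h are not connected in the tree, so the decomposition is invalid.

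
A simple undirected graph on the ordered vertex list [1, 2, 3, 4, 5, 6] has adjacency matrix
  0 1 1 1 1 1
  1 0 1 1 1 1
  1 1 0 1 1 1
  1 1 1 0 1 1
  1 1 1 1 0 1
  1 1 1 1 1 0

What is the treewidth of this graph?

5

A width-5 tree decomposition is:
Bags: B1 = {1, 2, 3, 4, 5, 6}
Tree: (single bag)
With just one bag of size 6, the width is 6 − 1 = 5, so tw(G) ≤ 5. For the lower bound, the 6 vertices {1, 2, 3, 4, 5, 6} are pairwise adjacent, and any tree decomposition puts a clique entirely inside one bag — forcing width ≥ 5. Therefore the treewidth is 5.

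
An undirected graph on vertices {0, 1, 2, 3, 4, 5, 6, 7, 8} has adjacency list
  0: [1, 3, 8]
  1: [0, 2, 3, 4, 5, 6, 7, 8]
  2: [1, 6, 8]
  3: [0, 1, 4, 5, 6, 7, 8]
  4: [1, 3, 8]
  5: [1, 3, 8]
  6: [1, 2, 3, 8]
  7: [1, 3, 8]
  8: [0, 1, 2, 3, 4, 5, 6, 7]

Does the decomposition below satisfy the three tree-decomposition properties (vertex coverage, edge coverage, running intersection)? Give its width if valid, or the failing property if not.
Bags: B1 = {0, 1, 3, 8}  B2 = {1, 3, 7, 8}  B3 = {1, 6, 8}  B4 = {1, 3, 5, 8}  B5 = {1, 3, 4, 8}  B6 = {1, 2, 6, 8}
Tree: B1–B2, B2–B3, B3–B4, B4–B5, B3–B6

A tree decomposition must satisfy three properties: every vertex lies in some bag; for every edge, both endpoints lie together in some bag; and for every vertex, the bags containing it form a connected subtree. Here edge (3,6) lies in no bag, so the decomposition is invalid.

No — edge (3,6) lies in no bag.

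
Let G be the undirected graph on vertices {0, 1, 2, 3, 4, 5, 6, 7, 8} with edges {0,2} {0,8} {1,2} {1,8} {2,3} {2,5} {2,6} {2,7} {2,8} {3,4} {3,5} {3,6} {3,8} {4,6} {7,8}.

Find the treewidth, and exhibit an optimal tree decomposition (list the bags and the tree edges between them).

The largest bag has 3 vertices, giving width 2; this decomposition certifies tw(G) ≤ 2. On the other hand G contains the 3-clique {0, 2, 8}. A clique must lie in a single bag of any decomposition, so no decomposition can have width below 2. The upper and lower bounds meet at 2, so that is the treewidth.

Treewidth 2.
Bags: B1 = {2, 3, 5}  B2 = {2, 3, 6}  B3 = {2, 3, 8}  B4 = {1, 2, 8}  B5 = {3, 4, 6}  B6 = {2, 7, 8}  B7 = {0, 2, 8}
Tree: B1–B2, B1–B3, B3–B4, B2–B5, B3–B6, B6–B7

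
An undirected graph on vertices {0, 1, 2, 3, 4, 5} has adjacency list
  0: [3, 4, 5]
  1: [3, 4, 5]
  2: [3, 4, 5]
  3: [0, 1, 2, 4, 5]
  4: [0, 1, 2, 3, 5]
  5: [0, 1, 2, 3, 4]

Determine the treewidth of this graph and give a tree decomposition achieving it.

Treewidth 3.
One optimal decomposition is:
Bags: B1 = {2, 3, 4, 5}  B2 = {1, 3, 4, 5}  B3 = {0, 3, 4, 5}
Tree: B1–B2, B1–B3

Each bag holds 4 vertices, so the decomposition has width 3, which upper-bounds the treewidth. Conversely, {0, 3, 4, 5} is a clique of size 4, and the vertices of any clique must share a bag in every tree decomposition; so some bag has ≥ 4 vertices and tw(G) ≥ 3. Hence tw(G) = 3 exactly.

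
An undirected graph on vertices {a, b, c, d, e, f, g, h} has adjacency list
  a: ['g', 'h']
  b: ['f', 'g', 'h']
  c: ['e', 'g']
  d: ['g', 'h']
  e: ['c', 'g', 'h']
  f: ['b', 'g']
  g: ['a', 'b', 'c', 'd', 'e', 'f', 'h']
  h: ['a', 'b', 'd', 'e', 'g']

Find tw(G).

2

A width-2 tree decomposition is:
Bags: B1 = {a, g, h}  B2 = {b, g, h}  B3 = {e, g, h}  B4 = {b, f, g}  B5 = {d, g, h}  B6 = {c, e, g}
Tree: B1–B2, B2–B3, B2–B4, B2–B5, B3–B6
Every bag has size at most 3, so the width is 3 − 1 = 2 and tw(G) ≤ 2. Conversely, {d, g, h} is a clique of size 3, and the vertices of any clique must share a bag in every tree decomposition; so some bag has ≥ 3 vertices and tw(G) ≥ 2. Hence tw(G) = 2 exactly.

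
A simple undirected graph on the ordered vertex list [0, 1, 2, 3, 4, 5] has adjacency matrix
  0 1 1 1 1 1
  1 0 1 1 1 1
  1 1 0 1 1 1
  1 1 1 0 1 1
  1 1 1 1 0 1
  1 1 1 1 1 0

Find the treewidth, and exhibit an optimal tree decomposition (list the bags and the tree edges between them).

Treewidth 5.
Bags: B1 = {0, 1, 2, 3, 4, 5}
Tree: (single bag)

A single bag containing all 6 vertices is trivially a valid decomposition of width 5. For the lower bound, the 6 vertices {0, 1, 2, 3, 4, 5} are pairwise adjacent, and any tree decomposition puts a clique entirely inside one bag — forcing width ≥ 5. Therefore the treewidth is 5.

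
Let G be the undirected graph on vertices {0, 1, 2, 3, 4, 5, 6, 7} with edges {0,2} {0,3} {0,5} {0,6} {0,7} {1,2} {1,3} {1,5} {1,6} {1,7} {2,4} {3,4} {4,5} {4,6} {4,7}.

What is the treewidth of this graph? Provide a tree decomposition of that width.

Treewidth 3.
Bags: B1 = {0, 1, 4, 6}  B2 = {0, 1, 3, 4}  B3 = {0, 1, 2, 4}  B4 = {0, 1, 4, 5}  B5 = {0, 1, 4, 7}
Tree: B1–B2, B2–B3, B3–B4, B4–B5

Every bag has size at most 4, so the width is 4 − 1 = 3 and tw(G) ≤ 3. For the lower bound: the 4 vertex sets {0,6}, {3,4}, {1}, {2} are disjoint, each induces a connected subgraph, and every pair is joined by at least one edge of G. Contracting each set to a single vertex therefore yields K_{4} as a minor, and since treewidth is minor-monotone, tw(G) ≥ tw(K_{4}) = 3. Hence tw(G) = 3 exactly.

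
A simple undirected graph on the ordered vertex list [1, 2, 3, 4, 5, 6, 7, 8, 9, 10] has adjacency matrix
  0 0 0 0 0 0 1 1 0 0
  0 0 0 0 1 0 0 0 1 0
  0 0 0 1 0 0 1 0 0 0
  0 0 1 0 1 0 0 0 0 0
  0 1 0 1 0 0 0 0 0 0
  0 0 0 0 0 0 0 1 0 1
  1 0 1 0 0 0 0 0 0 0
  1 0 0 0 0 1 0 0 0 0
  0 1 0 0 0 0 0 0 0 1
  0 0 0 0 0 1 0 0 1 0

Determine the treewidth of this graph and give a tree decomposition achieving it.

Treewidth 2.
Bags: B1 = {1, 6, 8}  B2 = {1, 6, 7}  B3 = {3, 6, 7}  B4 = {3, 4, 6}  B5 = {4, 5, 6}  B6 = {2, 5, 6}  B7 = {2, 6, 9}  B8 = {6, 9, 10}
Tree: B1–B2, B2–B3, B3–B4, B4–B5, B5–B6, B6–B7, B7–B8

The largest bag has 3 vertices, giving width 2; this decomposition certifies tw(G) ≤ 2. Since 6–8–1–7–3–4–5–2–9–10–6 is a cycle in G, G is not acyclic. Forests are exactly the graphs of treewidth ≤ 1, so tw(G) ≥ 2. Hence tw(G) = 2 exactly.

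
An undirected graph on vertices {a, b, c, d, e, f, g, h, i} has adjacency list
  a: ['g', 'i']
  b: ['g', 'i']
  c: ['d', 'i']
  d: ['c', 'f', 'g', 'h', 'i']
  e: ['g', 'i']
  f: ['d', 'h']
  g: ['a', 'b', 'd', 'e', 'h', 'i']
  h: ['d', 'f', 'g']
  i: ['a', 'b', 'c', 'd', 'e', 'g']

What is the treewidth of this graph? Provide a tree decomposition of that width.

Treewidth 2.
Bags: B1 = {d, f, h}  B2 = {d, g, h}  B3 = {d, g, i}  B4 = {e, g, i}  B5 = {c, d, i}  B6 = {a, g, i}  B7 = {b, g, i}
Tree: B1–B2, B2–B3, B3–B4, B3–B5, B4–B6, B6–B7

The largest bag has 3 vertices, giving width 2; this decomposition certifies tw(G) ≤ 2. On the other hand G contains the 3-clique {d, g, h}. A clique must lie in a single bag of any decomposition, so no decomposition can have width below 2. Hence tw(G) = 2 exactly.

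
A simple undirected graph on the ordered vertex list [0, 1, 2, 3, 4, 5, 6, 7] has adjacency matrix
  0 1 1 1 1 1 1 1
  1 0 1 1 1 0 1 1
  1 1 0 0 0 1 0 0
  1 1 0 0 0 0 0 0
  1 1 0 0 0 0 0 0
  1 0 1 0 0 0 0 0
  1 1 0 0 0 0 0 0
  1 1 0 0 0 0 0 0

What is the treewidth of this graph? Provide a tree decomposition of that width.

Treewidth 2.
Bags: B1 = {0, 1, 4}  B2 = {0, 1, 7}  B3 = {0, 1, 2}  B4 = {0, 1, 6}  B5 = {0, 2, 5}  B6 = {0, 1, 3}
Tree: B1–B2, B1–B3, B2–B4, B3–B5, B2–B6

The largest bag has 3 vertices, giving width 2; this decomposition certifies tw(G) ≤ 2. On the other hand G contains the 3-clique {0, 1, 2}. A clique must lie in a single bag of any decomposition, so no decomposition can have width below 2. Therefore the treewidth is 2.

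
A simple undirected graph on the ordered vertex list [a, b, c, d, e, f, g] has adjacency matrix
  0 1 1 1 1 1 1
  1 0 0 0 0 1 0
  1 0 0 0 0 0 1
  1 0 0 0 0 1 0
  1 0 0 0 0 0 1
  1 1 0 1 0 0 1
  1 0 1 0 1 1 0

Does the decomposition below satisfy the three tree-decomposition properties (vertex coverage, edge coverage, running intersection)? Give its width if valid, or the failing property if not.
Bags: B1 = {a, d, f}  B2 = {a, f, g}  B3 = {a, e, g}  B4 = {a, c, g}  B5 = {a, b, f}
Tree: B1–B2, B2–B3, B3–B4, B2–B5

Every vertex of G appears in some bag (union = {a, b, c, d, e, f, g}); every edge is covered by a bag; and for each vertex v the set of bags containing v is connected in the bag tree. The decomposition is therefore valid. The largest bag has 3 vertices, so the width is 2.

Yes; width 2.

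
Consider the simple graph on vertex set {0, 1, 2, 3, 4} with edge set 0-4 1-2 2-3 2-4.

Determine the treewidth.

1

A width-1 tree decomposition is:
Bags: B1 = {2, 4}  B2 = {2, 3}  B3 = {1, 2}  B4 = {0, 4}
Tree: B1–B2, B2–B3, B1–B4
Every bag has size at most 2, so the width is 2 − 1 = 1 and tw(G) ≤ 1. G has an edge, so its treewidth is at least 1. Therefore the treewidth is 1.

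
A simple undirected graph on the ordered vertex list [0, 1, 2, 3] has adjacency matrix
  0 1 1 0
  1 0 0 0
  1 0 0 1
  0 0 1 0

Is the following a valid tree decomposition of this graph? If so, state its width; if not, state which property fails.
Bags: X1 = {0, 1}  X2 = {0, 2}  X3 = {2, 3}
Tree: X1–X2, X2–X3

Vertex coverage: the bags together contain {0, 1, 2, 3}, the full vertex set. Edge coverage: each edge of G has both endpoints in at least one bag. Running intersection: for every vertex, the bags containing it form a connected subtree. All three properties hold, so this is a valid tree decomposition of width max|bag| − 1 = 1, and hence tw(G) ≤ 1.

Yes; width 1.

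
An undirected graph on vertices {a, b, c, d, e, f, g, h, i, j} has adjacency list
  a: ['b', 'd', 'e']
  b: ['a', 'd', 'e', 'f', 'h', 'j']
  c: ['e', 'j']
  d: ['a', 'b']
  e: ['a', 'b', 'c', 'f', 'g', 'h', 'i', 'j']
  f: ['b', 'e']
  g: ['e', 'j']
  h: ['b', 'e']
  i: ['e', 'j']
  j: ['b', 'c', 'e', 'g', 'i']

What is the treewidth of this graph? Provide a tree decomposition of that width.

Treewidth 2.
One optimal decomposition is:
Bags: B1 = {b, e, j}  B2 = {b, e, h}  B3 = {e, i, j}  B4 = {b, e, f}  B5 = {a, b, e}  B6 = {e, g, j}  B7 = {a, b, d}  B8 = {c, e, j}
Tree: B1–B2, B1–B3, B2–B4, B1–B5, B1–B6, B5–B7, B3–B8

Every bag has size at most 3, so the width is 3 − 1 = 2 and tw(G) ≤ 2. Conversely, {a, b, d} is a clique of size 3, and the vertices of any clique must share a bag in every tree decomposition; so some bag has ≥ 3 vertices and tw(G) ≥ 2. Hence tw(G) = 2 exactly.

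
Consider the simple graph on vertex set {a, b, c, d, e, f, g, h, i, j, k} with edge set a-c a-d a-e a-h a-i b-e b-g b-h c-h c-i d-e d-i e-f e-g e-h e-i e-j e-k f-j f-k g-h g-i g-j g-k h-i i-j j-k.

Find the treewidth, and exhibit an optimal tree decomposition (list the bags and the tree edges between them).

Treewidth 3.
Bags: B1 = {e, g, i, j}  B2 = {e, g, h, i}  B3 = {e, g, j, k}  B4 = {b, e, g, h}  B5 = {e, f, j, k}  B6 = {a, e, h, i}  B7 = {a, d, e, i}  B8 = {a, c, h, i}
Tree: B1–B2, B1–B3, B2–B4, B3–B5, B2–B6, B6–B7, B6–B8

The largest bag has 4 vertices, giving width 3; this decomposition certifies tw(G) ≤ 3. For the lower bound, the 4 vertices {a, d, e, i} are pairwise adjacent, and any tree decomposition puts a clique entirely inside one bag — forcing width ≥ 3. Combining the bounds, tw(G) = 3.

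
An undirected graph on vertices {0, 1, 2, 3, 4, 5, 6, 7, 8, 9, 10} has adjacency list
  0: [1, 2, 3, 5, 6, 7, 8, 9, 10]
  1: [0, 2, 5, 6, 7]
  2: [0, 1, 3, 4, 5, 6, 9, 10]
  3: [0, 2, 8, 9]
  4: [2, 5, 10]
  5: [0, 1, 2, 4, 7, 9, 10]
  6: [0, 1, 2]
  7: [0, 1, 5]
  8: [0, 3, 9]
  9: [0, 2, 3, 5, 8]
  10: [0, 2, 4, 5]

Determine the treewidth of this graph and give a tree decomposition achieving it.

Each bag holds 4 vertices, so the decomposition has width 3, which upper-bounds the treewidth. Conversely, {0, 3, 8, 9} is a clique of size 4, and the vertices of any clique must share a bag in every tree decomposition; so some bag has ≥ 4 vertices and tw(G) ≥ 3. Combining the bounds, tw(G) = 3.

Treewidth 3.
Bags: B1 = {0, 2, 5, 10}  B2 = {2, 4, 5, 10}  B3 = {0, 2, 5, 9}  B4 = {0, 2, 3, 9}  B5 = {0, 1, 2, 5}  B6 = {0, 1, 2, 6}  B7 = {0, 3, 8, 9}  B8 = {0, 1, 5, 7}
Tree: B1–B2, B1–B3, B3–B4, B1–B5, B5–B6, B4–B7, B5–B8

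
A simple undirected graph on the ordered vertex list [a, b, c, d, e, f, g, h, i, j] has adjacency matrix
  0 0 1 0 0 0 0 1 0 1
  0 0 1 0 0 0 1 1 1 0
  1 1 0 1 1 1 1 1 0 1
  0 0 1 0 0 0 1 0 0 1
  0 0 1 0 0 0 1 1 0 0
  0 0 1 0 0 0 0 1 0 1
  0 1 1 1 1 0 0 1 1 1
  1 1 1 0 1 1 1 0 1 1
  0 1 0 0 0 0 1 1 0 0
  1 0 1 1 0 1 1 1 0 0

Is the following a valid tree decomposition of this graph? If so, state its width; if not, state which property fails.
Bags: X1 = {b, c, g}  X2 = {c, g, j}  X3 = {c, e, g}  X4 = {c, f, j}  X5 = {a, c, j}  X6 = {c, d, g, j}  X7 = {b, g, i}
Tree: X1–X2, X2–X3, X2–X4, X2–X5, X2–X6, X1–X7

No — vertex h appears in no bag.

A tree decomposition must satisfy three properties: every vertex lies in some bag; for every edge, both endpoints lie together in some bag; and for every vertex, the bags containing it form a connected subtree. Here vertex h appears in no bag, so the decomposition is invalid.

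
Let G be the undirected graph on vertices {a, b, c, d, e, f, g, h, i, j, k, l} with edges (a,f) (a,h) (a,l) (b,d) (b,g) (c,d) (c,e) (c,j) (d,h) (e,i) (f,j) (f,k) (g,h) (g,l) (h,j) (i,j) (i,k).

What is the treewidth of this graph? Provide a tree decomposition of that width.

Treewidth 3.
One such decomposition:
Bags: B1 = {b, d, g, l}  B2 = {d, g, h, l}  B3 = {a, d, h, l}  B4 = {a, c, d, h}  B5 = {a, c, h, j}  B6 = {a, c, f, j}  B7 = {c, e, f, j}  B8 = {e, f, i, j}  B9 = {e, f, i, k}
Tree: B1–B2, B2–B3, B3–B4, B4–B5, B5–B6, B6–B7, B7–B8, B8–B9

Every bag has size at most 4, so the width is 4 − 1 = 3 and tw(G) ≤ 3. For the lower bound: the 4 vertex sets {b,g,l}, {d}, {h}, {a,c,f,j} are disjoint, each induces a connected subgraph, and every pair is joined by at least one edge of G. Contracting each set to a single vertex therefore yields K_{4} as a minor, and since treewidth is minor-monotone, tw(G) ≥ tw(K_{4}) = 3. Hence tw(G) = 3 exactly.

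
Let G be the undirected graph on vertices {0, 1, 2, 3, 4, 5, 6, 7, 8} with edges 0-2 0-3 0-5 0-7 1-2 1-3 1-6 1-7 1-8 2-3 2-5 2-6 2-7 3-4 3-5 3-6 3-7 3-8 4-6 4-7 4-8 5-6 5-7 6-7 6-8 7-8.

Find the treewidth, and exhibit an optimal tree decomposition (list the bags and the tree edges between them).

Treewidth 4.
Bags: B1 = {1, 2, 3, 6, 7}  B2 = {1, 3, 6, 7, 8}  B3 = {2, 3, 5, 6, 7}  B4 = {0, 2, 3, 5, 7}  B5 = {3, 4, 6, 7, 8}
Tree: B1–B2, B1–B3, B3–B4, B2–B5

Each bag holds 5 vertices, so the decomposition has width 4, which upper-bounds the treewidth. For the lower bound, the 5 vertices {0, 2, 3, 5, 7} are pairwise adjacent, and any tree decomposition puts a clique entirely inside one bag — forcing width ≥ 4. The upper and lower bounds meet at 4, so that is the treewidth.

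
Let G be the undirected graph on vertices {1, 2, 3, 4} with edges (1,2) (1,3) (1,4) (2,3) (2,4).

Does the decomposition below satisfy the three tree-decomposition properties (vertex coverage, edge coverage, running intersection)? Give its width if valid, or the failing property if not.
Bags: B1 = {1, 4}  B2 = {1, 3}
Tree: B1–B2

No — vertex 2 appears in no bag.

A tree decomposition must satisfy three properties: every vertex lies in some bag; for every edge, both endpoints lie together in some bag; and for every vertex, the bags containing it form a connected subtree. Here vertex 2 appears in no bag, so the decomposition is invalid.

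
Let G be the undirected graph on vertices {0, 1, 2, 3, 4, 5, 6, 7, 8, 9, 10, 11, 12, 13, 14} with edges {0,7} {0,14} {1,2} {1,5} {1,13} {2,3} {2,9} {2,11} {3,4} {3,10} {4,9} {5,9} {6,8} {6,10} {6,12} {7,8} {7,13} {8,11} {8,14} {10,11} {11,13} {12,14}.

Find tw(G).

A width-3 tree decomposition is:
Bags: B1 = {1, 4, 5, 9}  B2 = {1, 2, 4, 9}  B3 = {1, 2, 3, 4}  B4 = {1, 2, 3, 13}  B5 = {2, 3, 11, 13}  B6 = {3, 10, 11, 13}  B7 = {7, 10, 11, 13}  B8 = {7, 8, 10, 11}  B9 = {6, 7, 8, 10}  B10 = {0, 6, 7, 8}  B11 = {0, 6, 8, 14}  B12 = {0, 6, 12, 14}
Tree: B1–B2, B2–B3, B3–B4, B4–B5, B5–B6, B6–B7, B7–B8, B8–B9, B9–B10, B10–B11, B11–B12
Every bag has size at most 4, so the width is 4 − 1 = 3 and tw(G) ≤ 3. For the lower bound: the 4 vertex sets {4,5,9}, {1}, {2}, {3,10,11,13} are disjoint, each induces a connected subgraph, and every pair is joined by at least one edge of G. Contracting each set to a single vertex therefore yields K_{4} as a minor, and since treewidth is minor-monotone, tw(G) ≥ tw(K_{4}) = 3. Hence tw(G) = 3 exactly.

3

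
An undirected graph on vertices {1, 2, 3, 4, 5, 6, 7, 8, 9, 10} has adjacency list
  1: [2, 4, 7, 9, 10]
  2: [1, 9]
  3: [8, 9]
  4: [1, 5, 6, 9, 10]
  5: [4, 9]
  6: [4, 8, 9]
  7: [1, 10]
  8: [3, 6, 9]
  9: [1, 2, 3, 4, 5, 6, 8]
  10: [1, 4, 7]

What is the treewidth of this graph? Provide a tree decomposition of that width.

The largest bag has 3 vertices, giving width 2; this decomposition certifies tw(G) ≤ 2. Conversely, {3, 8, 9} is a clique of size 3, and the vertices of any clique must share a bag in every tree decomposition; so some bag has ≥ 3 vertices and tw(G) ≥ 2. Therefore the treewidth is 2.

Treewidth 2.
One optimal decomposition is:
Bags: B1 = {4, 6, 9}  B2 = {1, 4, 9}  B3 = {1, 2, 9}  B4 = {6, 8, 9}  B5 = {1, 4, 10}  B6 = {3, 8, 9}  B7 = {1, 7, 10}  B8 = {4, 5, 9}
Tree: B1–B2, B2–B3, B1–B4, B2–B5, B4–B6, B5–B7, B2–B8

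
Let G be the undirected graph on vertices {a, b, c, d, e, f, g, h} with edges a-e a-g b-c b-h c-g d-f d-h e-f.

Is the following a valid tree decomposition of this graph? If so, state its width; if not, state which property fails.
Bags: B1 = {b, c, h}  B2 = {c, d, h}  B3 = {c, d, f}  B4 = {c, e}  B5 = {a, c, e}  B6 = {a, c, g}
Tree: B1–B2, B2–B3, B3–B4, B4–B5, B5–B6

A tree decomposition must satisfy three properties: every vertex lies in some bag; for every edge, both endpoints lie together in some bag; and for every vertex, the bags containing it form a connected subtree. Here edge (f,e) lies in no bag, so the decomposition is invalid.

No — edge (f,e) lies in no bag.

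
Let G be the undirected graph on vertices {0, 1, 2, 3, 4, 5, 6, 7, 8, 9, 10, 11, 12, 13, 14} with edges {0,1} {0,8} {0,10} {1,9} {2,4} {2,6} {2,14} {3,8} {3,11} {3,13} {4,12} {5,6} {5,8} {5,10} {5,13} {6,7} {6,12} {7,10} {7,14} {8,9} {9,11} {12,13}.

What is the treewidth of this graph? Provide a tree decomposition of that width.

Every bag has size at most 4, so the width is 4 − 1 = 3 and tw(G) ≤ 3. For the lower bound: the 4 vertex sets {2,4,14}, {12}, {6}, {5,7,10,13} are disjoint, each induces a connected subgraph, and every pair is joined by at least one edge of G. Contracting each set to a single vertex therefore yields K_{4} as a minor, and since treewidth is minor-monotone, tw(G) ≥ tw(K_{4}) = 3. The upper and lower bounds meet at 3, so that is the treewidth.

Treewidth 3.
Bags: B1 = {2, 4, 12, 14}  B2 = {2, 6, 12, 14}  B3 = {6, 7, 12, 14}  B4 = {6, 7, 12, 13}  B5 = {5, 6, 7, 13}  B6 = {5, 7, 10, 13}  B7 = {3, 5, 10, 13}  B8 = {3, 5, 8, 10}  B9 = {0, 3, 8, 10}  B10 = {0, 3, 8, 11}  B11 = {0, 8, 9, 11}  B12 = {0, 1, 9, 11}
Tree: B1–B2, B2–B3, B3–B4, B4–B5, B5–B6, B6–B7, B7–B8, B8–B9, B9–B10, B10–B11, B11–B12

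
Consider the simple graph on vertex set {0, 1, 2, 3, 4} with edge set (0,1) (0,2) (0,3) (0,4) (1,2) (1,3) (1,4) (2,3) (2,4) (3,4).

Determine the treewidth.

A width-4 tree decomposition is:
Bags: B1 = {0, 1, 2, 3, 4}
Tree: (single bag)
A single bag containing all 5 vertices is trivially a valid decomposition of width 4. For the lower bound, the 5 vertices {0, 1, 2, 3, 4} are pairwise adjacent, and any tree decomposition puts a clique entirely inside one bag — forcing width ≥ 4. Hence tw(G) = 4 exactly.

4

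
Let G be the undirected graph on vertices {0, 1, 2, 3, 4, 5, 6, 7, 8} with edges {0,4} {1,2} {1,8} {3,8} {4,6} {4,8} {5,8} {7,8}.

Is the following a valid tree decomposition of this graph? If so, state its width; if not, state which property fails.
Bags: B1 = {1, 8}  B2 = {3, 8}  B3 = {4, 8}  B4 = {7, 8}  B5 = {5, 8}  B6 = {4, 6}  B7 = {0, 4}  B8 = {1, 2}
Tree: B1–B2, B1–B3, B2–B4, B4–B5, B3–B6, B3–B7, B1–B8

Yes; width 1.

Vertex coverage: the bags together contain {0, 1, 2, 3, 4, 5, 6, 7, 8}, the full vertex set. Edge coverage: each edge of G has both endpoints in at least one bag. Running intersection: for every vertex, the bags containing it form a connected subtree. All three properties hold, so this is a valid tree decomposition of width max|bag| − 1 = 1, and hence tw(G) ≤ 1.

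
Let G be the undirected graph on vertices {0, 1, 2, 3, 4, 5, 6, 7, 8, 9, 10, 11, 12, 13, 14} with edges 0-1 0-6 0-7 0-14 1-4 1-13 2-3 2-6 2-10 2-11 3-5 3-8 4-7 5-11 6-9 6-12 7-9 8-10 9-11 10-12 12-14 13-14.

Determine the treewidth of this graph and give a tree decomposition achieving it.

Treewidth 3.
One optimal decomposition is:
Bags: B1 = {3, 5, 8, 11}  B2 = {2, 3, 8, 11}  B3 = {2, 8, 10, 11}  B4 = {2, 9, 10, 11}  B5 = {2, 6, 9, 10}  B6 = {6, 9, 10, 12}  B7 = {6, 7, 9, 12}  B8 = {0, 6, 7, 12}  B9 = {0, 7, 12, 14}  B10 = {0, 4, 7, 14}  B11 = {0, 1, 4, 14}  B12 = {1, 4, 13, 14}
Tree: B1–B2, B2–B3, B3–B4, B4–B5, B5–B6, B6–B7, B7–B8, B8–B9, B9–B10, B10–B11, B11–B12

The largest bag has 4 vertices, giving width 3; this decomposition certifies tw(G) ≤ 3. For the lower bound: the 4 vertex sets {3,5,8}, {11}, {2}, {6,9,10,12} are disjoint, each induces a connected subgraph, and every pair is joined by at least one edge of G. Contracting each set to a single vertex therefore yields K_{4} as a minor, and since treewidth is minor-monotone, tw(G) ≥ tw(K_{4}) = 3. Therefore the treewidth is 3.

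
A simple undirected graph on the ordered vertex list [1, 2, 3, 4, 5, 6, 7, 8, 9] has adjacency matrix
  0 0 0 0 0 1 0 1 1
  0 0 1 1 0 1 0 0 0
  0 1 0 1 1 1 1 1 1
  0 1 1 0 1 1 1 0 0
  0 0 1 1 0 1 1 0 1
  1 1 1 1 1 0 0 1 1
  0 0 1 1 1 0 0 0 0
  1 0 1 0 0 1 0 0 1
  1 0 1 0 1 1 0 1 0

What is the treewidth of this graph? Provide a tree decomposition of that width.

Treewidth 3.
One optimal decomposition is:
Bags: B1 = {3, 6, 8, 9}  B2 = {3, 5, 6, 9}  B3 = {3, 4, 5, 6}  B4 = {2, 3, 4, 6}  B5 = {3, 4, 5, 7}  B6 = {1, 6, 8, 9}
Tree: B1–B2, B2–B3, B3–B4, B3–B5, B1–B6

The largest bag has 4 vertices, giving width 3; this decomposition certifies tw(G) ≤ 3. For the lower bound, the 4 vertices {1, 6, 8, 9} are pairwise adjacent, and any tree decomposition puts a clique entirely inside one bag — forcing width ≥ 3. Therefore the treewidth is 3.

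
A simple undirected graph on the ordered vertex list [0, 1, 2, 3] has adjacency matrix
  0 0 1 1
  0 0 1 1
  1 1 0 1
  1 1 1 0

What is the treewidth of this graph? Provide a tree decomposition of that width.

Every bag has size at most 3, so the width is 3 − 1 = 2 and tw(G) ≤ 2. Conversely, {0, 2, 3} is a clique of size 3, and the vertices of any clique must share a bag in every tree decomposition; so some bag has ≥ 3 vertices and tw(G) ≥ 2. Therefore the treewidth is 2.

Treewidth 2.
Bags: B1 = {0, 2, 3}  B2 = {1, 2, 3}
Tree: B1–B2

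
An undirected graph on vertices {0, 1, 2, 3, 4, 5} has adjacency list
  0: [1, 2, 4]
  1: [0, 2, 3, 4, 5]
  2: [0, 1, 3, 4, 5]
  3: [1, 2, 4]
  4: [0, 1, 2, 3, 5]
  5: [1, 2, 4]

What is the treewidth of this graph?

A width-3 tree decomposition is:
Bags: B1 = {1, 2, 3, 4}  B2 = {0, 1, 2, 4}  B3 = {1, 2, 4, 5}
Tree: B1–B2, B1–B3
The largest bag has 4 vertices, giving width 3; this decomposition certifies tw(G) ≤ 3. On the other hand G contains the 4-clique {0, 1, 2, 4}. A clique must lie in a single bag of any decomposition, so no decomposition can have width below 3. Hence tw(G) = 3 exactly.

3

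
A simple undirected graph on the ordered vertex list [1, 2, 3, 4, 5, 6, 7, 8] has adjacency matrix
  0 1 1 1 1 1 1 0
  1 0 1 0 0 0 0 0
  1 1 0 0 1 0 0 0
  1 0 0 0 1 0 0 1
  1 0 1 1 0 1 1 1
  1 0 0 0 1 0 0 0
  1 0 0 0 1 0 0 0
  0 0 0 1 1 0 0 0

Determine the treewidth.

A width-2 tree decomposition is:
Bags: B1 = {1, 2, 3}  B2 = {1, 3, 5}  B3 = {1, 5, 7}  B4 = {1, 5, 6}  B5 = {1, 4, 5}  B6 = {4, 5, 8}
Tree: B1–B2, B2–B3, B3–B4, B2–B5, B5–B6
Every bag has size at most 3, so the width is 3 − 1 = 2 and tw(G) ≤ 2. On the other hand G contains the 3-clique {4, 5, 8}. A clique must lie in a single bag of any decomposition, so no decomposition can have width below 2. Therefore the treewidth is 2.

2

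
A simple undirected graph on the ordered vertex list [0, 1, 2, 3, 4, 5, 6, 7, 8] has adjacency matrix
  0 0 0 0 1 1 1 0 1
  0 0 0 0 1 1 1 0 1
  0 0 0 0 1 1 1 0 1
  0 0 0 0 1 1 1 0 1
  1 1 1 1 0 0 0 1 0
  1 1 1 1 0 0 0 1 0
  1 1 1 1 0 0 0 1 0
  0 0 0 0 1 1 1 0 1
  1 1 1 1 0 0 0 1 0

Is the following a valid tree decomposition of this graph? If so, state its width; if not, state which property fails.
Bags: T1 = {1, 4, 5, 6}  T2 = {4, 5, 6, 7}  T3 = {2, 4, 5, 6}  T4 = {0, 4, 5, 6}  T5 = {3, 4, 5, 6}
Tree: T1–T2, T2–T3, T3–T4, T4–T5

No — vertex 8 appears in no bag.

A tree decomposition must satisfy three properties: every vertex lies in some bag; for every edge, both endpoints lie together in some bag; and for every vertex, the bags containing it form a connected subtree. Here vertex 8 appears in no bag, so the decomposition is invalid.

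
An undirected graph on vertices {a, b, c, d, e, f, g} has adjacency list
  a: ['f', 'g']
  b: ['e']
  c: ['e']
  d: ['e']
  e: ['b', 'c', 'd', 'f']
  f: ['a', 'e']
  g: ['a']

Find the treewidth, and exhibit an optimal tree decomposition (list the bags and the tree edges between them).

Treewidth 1.
Bags: B1 = {c, e}  B2 = {e, f}  B3 = {b, e}  B4 = {d, e}  B5 = {a, f}  B6 = {a, g}
Tree: B1–B2, B2–B3, B3–B4, B2–B5, B5–B6

Every bag has size at most 2, so the width is 2 − 1 = 1 and tw(G) ≤ 1. Since G has at least one edge (e.g. c–e), it is not an edgeless graph, so tw(G) ≥ 1. The upper and lower bounds meet at 1, so that is the treewidth.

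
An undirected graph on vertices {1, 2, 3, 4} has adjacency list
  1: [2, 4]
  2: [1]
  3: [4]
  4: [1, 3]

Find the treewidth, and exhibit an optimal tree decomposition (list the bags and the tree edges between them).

Every bag has size at most 2, so the width is 2 − 1 = 1 and tw(G) ≤ 1. Any graph with an edge has treewidth ≥ 1, and G has the edge 3–4. Therefore the treewidth is 1.

Treewidth 1.
Bags: B1 = {3, 4}  B2 = {1, 4}  B3 = {1, 2}
Tree: B1–B2, B2–B3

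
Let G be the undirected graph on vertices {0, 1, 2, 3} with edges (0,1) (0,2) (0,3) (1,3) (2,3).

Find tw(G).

A width-2 tree decomposition is:
Bags: B1 = {0, 2, 3}  B2 = {0, 1, 3}
Tree: B1–B2
Each bag holds 3 vertices, so the decomposition has width 2, which upper-bounds the treewidth. Conversely, {0, 1, 3} is a clique of size 3, and the vertices of any clique must share a bag in every tree decomposition; so some bag has ≥ 3 vertices and tw(G) ≥ 2. Combining the bounds, tw(G) = 2.

2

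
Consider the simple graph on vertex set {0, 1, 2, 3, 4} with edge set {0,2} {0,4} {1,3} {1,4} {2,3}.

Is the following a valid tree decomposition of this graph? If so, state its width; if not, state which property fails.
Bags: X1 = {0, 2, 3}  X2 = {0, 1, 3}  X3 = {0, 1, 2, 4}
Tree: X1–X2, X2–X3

No — bags containing vertex 2 are not connected in the tree.

A tree decomposition must satisfy three properties: every vertex lies in some bag; for every edge, both endpoints lie together in some bag; and for every vertex, the bags containing it form a connected subtree. Here bags containing vertex 2 are not connected in the tree, so the decomposition is invalid.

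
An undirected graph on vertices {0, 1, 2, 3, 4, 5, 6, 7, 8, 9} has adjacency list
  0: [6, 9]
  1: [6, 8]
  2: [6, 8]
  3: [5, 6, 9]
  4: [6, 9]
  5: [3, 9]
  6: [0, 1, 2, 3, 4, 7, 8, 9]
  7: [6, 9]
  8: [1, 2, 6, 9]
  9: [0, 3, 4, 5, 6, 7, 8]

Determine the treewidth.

A width-2 tree decomposition is:
Bags: B1 = {2, 6, 8}  B2 = {6, 8, 9}  B3 = {3, 6, 9}  B4 = {0, 6, 9}  B5 = {1, 6, 8}  B6 = {3, 5, 9}  B7 = {6, 7, 9}  B8 = {4, 6, 9}
Tree: B1–B2, B2–B3, B2–B4, B1–B5, B3–B6, B4–B7, B2–B8
Each bag holds 3 vertices, so the decomposition has width 2, which upper-bounds the treewidth. Conversely, {3, 5, 9} is a clique of size 3, and the vertices of any clique must share a bag in every tree decomposition; so some bag has ≥ 3 vertices and tw(G) ≥ 2. Combining the bounds, tw(G) = 2.

2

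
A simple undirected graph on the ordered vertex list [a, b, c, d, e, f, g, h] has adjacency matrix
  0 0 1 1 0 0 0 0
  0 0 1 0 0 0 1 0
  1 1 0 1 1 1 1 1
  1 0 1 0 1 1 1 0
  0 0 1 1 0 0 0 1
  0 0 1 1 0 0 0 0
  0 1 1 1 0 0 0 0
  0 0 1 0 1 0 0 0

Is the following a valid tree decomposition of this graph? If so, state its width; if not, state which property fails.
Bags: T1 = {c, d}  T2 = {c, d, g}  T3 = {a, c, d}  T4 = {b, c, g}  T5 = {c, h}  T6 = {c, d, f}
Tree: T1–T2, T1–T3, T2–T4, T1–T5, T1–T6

A tree decomposition must satisfy three properties: every vertex lies in some bag; for every edge, both endpoints lie together in some bag; and for every vertex, the bags containing it form a connected subtree. Here vertex e appears in no bag, so the decomposition is invalid.

No — vertex e appears in no bag.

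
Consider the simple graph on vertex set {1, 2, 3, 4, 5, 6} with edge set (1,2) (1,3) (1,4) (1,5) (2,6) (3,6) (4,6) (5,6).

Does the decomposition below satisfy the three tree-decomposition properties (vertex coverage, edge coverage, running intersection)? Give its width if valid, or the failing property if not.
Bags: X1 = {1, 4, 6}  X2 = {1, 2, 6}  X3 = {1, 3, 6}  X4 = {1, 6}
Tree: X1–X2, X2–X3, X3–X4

No — vertex 5 appears in no bag.

A tree decomposition must satisfy three properties: every vertex lies in some bag; for every edge, both endpoints lie together in some bag; and for every vertex, the bags containing it form a connected subtree. Here vertex 5 appears in no bag, so the decomposition is invalid.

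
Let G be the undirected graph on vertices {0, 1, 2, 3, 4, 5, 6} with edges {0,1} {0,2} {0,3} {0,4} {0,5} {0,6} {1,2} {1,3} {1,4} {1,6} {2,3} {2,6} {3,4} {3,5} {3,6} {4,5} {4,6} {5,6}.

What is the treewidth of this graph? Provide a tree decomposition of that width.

Treewidth 4.
One optimal decomposition is:
Bags: B1 = {0, 3, 4, 5, 6}  B2 = {0, 1, 3, 4, 6}  B3 = {0, 1, 2, 3, 6}
Tree: B1–B2, B2–B3

Each bag holds 5 vertices, so the decomposition has width 4, which upper-bounds the treewidth. For the lower bound, the 5 vertices {0, 1, 2, 3, 6} are pairwise adjacent, and any tree decomposition puts a clique entirely inside one bag — forcing width ≥ 4. Therefore the treewidth is 4.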